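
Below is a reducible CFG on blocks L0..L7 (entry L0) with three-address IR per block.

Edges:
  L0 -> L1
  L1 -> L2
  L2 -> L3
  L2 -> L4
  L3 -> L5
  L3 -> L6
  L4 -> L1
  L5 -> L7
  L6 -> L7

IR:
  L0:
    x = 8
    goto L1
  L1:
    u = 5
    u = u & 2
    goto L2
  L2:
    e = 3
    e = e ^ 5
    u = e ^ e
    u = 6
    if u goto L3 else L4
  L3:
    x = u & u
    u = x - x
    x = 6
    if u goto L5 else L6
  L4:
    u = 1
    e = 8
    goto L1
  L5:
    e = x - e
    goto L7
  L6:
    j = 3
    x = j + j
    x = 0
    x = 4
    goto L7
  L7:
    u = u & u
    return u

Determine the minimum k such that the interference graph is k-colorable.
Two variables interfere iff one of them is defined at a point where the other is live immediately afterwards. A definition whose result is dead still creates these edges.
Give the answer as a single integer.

Answer: 3

Working:
Per-block:
  L0: def={x} ue=∅
  L1: def={u} ue=∅
  L2: def={e,u} ue=∅
  L3: def={u,x} ue={u}
  L4: def={e,u} ue=∅
  L5: def={e} ue={e,x}
  L6: def={j,x} ue=∅
  L7: def={u} ue={u}

Liveness:
  live L0: ∅→∅
  live L1: ∅→∅
  live L2: ∅→{e,u}
  live L3: {e,u}→{e,u,x}
  live L4: ∅→∅
  live L5: {e,u,x}→{u}
  live L6: {u}→{u}
  live L7: {u}→∅

Interference:
  e↔{u,x}
  j↔{u}
  u↔{e,j,x}
  x↔{e,u}

Registers:
  clique {e,u,x} ⇒ need ≥ 3
  assign e→R1 j→R1 u→R0 x→R2 — no edge inside a register ⇒ χ ≤ 3
  χ = 3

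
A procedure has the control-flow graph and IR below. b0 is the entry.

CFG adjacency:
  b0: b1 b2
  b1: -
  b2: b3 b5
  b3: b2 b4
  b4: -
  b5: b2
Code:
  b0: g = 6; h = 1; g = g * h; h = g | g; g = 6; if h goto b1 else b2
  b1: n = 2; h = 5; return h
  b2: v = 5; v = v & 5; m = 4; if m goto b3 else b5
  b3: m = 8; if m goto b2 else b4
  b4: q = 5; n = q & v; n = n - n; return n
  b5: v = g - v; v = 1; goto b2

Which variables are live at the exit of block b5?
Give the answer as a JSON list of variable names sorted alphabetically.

Answer: ["g"]

Working:
def/use:
  b0: {g,h} / ∅
  b1: {h,n} / ∅
  b2: {m,v} / ∅
  b3: {m} / ∅
  b4: {n,q} / {v}
  b5: {v} / {g,v}

Live sets:
  b0 li=∅ lo={g}
  b1 li=∅ lo=∅
  b2 li={g} lo={g,v}
  b3 li={g,v} lo={g,v}
  b4 li={v} lo=∅
  b5 li={g,v} lo={g}

live-out(b5) = ["g"]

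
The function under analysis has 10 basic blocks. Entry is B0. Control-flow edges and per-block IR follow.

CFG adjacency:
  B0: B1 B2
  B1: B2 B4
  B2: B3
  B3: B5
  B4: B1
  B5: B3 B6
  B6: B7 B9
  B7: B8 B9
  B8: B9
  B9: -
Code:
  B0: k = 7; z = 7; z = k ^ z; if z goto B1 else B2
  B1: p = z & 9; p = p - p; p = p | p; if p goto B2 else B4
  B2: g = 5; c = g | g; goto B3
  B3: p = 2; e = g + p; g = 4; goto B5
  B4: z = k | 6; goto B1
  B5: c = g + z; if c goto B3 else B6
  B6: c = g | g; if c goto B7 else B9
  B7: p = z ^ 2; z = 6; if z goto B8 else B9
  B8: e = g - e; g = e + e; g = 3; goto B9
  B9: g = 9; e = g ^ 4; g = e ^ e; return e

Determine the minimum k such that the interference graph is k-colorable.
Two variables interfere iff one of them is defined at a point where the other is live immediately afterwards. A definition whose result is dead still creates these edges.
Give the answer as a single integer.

Answer: 4

Analysis:
def/use:
  B0: {k,z} / ∅
  B1: {p} / {z}
  B2: {c,g} / ∅
  B3: {e,g,p} / {g}
  B4: {z} / {k}
  B5: {c} / {g,z}
  B6: {c} / {g}
  B7: {p,z} / {z}
  B8: {e,g} / {e,g}
  B9: {e,g} / ∅

Liveness:
  B0: in=∅ out={k,z}
  B1: in={k,z} out={k,z}
  B2: in={z} out={g,z}
  B3: in={g,z} out={e,g,z}
  B4: in={k} out={k,z}
  B5: in={e,g,z} out={e,g,z}
  B6: in={e,g,z} out={e,g,z}
  B7: in={e,g,z} out={e,g}
  B8: in={e,g} out=∅
  B9: in=∅ out=∅

Conflict graph:
  c: {e,g,z}
  e: {c,g,p,z}
  g: {c,e,p,z}
  k: {p,z}
  p: {e,g,k,z}
  z: {c,e,g,k,p}

Chromatic number:
  lower bound: {c,e,g,z} mutually conflict ⇒ χ ≥ 4
  assign c→R3 e→R1 g→R2 k→R1 p→R3 z→R0 — no edge inside a register ⇒ χ ≤ 4
  χ = 4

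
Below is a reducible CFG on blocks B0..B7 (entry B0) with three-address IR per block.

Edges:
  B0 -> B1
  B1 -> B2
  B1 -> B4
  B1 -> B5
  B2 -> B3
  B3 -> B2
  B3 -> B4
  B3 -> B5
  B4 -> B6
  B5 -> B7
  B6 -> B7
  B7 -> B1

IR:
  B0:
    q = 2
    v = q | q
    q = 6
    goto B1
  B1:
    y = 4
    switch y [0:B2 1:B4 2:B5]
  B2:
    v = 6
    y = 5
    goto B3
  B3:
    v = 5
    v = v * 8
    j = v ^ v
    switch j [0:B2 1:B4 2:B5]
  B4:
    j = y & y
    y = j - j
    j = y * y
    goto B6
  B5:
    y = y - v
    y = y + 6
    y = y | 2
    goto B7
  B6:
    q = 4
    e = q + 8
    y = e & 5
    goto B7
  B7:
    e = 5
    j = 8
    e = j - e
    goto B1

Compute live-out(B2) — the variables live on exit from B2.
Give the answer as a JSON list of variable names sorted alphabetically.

Answer: ["y"]

Analysis:
Per-block:
  B0 def {q,v} use ∅
  B1 def {y} use ∅
  B2 def {v,y} use ∅
  B3 def {j,v} use ∅
  B4 def {j,y} use {y}
  B5 def {y} use {v,y}
  B6 def {e,q,y} use ∅
  B7 def {e,j} use ∅

Liveness:
  B0: in=∅ out={v}
  B1: in={v} out={v,y}
  B2: in=∅ out={y}
  B3: in={y} out={v,y}
  B4: in={v,y} out={v}
  B5: in={v,y} out={v}
  B6: in={v} out={v}
  B7: in={v} out={v}

live-out(B2) = ["y"]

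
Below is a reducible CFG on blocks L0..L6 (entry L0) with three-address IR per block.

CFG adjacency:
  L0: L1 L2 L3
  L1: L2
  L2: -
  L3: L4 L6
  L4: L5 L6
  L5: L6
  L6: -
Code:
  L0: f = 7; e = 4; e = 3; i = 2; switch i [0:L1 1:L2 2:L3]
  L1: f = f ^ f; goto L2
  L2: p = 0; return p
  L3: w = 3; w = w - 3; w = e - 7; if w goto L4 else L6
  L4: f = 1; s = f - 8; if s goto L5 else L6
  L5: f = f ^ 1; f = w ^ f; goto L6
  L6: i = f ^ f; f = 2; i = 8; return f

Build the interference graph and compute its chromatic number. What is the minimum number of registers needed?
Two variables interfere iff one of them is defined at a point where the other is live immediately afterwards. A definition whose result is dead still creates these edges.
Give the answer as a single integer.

Block summaries:
  L0: def={e,f,i} ue=∅
  L1: def={f} ue={f}
  L2: def={p} ue=∅
  L3: def={w} ue={e}
  L4: def={f,s} ue=∅
  L5: def={f} ue={f,w}
  L6: def={f,i} ue={f}

Live sets:
  L0: in=∅ out={e,f}
  L1: in={f} out=∅
  L2: in=∅ out=∅
  L3: in={e,f} out={f,w}
  L4: in={w} out={f,w}
  L5: in={f,w} out={f}
  L6: in={f} out=∅

Interfere edges:
  e↔{f,i,w}
  f↔{e,i,s,w}
  i↔{e,f}
  p↔∅
  s↔{f,w}
  w↔{e,f,s}

Registers:
  lower bound: {e,f,i} mutually conflict ⇒ χ ≥ 3
  assign e→R1 f→R0 i→R2 p→R0 s→R1 w→R2 — no edge inside a register ⇒ χ ≤ 3
  χ = 3

Answer: 3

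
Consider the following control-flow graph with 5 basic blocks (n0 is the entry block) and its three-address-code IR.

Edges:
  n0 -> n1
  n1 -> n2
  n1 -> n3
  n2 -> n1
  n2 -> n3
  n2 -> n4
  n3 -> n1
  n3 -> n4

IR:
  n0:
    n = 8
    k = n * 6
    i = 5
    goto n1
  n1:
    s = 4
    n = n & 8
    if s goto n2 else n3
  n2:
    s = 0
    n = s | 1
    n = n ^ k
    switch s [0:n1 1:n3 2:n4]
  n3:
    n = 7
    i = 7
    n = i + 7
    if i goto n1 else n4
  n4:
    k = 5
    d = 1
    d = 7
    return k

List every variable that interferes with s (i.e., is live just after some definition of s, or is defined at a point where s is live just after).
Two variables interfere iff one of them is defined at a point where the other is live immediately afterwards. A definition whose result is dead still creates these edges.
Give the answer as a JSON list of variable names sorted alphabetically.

Answer: ["k", "n"]

Working:
Block summaries:
  n0: def={i,k,n} ue=∅
  n1: def={n,s} ue={n}
  n2: def={n,s} ue={k}
  n3: def={i,n} ue=∅
  n4: def={d,k} ue=∅

Liveness:
  n0 li=∅ lo={k,n}
  n1 li={k,n} lo={k}
  n2 li={k} lo={k,n}
  n3 li={k} lo={k,n}
  n4 li=∅ lo=∅

Conflict graph:
  d: {k}
  i: {k,n}
  k: {d,i,n,s}
  n: {i,k,s}
  s: {k,n}

N(s) = ["k", "n"]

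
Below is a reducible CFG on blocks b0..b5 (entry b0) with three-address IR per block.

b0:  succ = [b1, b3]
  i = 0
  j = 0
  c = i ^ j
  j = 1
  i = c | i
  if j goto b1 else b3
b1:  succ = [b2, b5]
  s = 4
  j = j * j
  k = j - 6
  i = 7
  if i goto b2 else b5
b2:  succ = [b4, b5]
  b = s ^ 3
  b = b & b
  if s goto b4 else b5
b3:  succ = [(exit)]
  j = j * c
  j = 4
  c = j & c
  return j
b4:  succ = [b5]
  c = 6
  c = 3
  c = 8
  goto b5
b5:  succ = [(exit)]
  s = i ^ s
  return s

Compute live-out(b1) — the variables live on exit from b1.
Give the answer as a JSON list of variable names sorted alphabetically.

Answer: ["i", "s"]

Working:
def/use:
  b0: def={c,i,j} ue=∅
  b1: def={i,j,k,s} ue={j}
  b2: def={b} ue={s}
  b3: def={c,j} ue={c,j}
  b4: def={c} ue=∅
  b5: def={s} ue={i,s}

Backward fixpoint:
  b0: in=∅ out={c,j}
  b1: in={j} out={i,s}
  b2: in={i,s} out={i,s}
  b3: in={c,j} out=∅
  b4: in={i,s} out={i,s}
  b5: in={i,s} out=∅

live-out(b1) = ["i", "s"]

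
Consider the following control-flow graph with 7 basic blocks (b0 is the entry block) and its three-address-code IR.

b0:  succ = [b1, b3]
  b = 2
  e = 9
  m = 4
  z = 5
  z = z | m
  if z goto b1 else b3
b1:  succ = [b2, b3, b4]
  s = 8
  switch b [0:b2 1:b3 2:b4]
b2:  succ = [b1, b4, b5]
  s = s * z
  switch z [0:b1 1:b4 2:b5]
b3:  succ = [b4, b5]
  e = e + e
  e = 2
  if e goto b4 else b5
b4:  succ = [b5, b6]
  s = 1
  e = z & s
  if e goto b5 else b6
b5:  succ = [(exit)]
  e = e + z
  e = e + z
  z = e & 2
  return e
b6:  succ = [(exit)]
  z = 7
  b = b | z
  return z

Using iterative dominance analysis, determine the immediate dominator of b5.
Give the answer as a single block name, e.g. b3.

idom tree: b1←b0 b2←b1 b3←b0 b4←b0 b5←b0 b6←b4
Join-block Dom:
  b1: preds {b0,b2}: {b0} ∩ {b0,b1,b2} = {b0}; idom=b0
  b3: preds {b0,b1}: {b0} ∩ {b0,b1} = {b0}; idom=b0
  b4: preds {b1,b2,b3}: {b0,b1} ∩ {b0,b1,b2} ∩ {b0,b3} = {b0}; idom=b0
  b5: preds {b2,b3,b4}: {b0,b1,b2} ∩ {b0,b3} ∩ {b0,b4} = {b0}; idom=b0

idom(b5) = b0

Answer: b0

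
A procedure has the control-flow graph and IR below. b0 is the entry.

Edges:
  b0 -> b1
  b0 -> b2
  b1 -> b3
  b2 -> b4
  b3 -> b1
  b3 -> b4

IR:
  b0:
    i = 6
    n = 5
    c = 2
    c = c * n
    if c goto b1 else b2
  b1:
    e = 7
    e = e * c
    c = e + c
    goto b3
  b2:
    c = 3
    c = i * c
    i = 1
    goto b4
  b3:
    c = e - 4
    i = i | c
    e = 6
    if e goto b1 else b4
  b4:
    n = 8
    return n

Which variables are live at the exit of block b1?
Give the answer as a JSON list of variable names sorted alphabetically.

Block summaries:
  b0: def={c,i,n} ue=∅
  b1: def={c,e} ue={c}
  b2: def={c,i} ue={i}
  b3: def={c,e,i} ue={e,i}
  b4: def={n} ue=∅

Backward fixpoint:
  b0 li=∅ lo={c,i}
  b1 li={c,i} lo={e,i}
  b2 li={i} lo=∅
  b3 li={e,i} lo={c,i}
  b4 li=∅ lo=∅

live-out(b1) = ["e", "i"]

Answer: ["e", "i"]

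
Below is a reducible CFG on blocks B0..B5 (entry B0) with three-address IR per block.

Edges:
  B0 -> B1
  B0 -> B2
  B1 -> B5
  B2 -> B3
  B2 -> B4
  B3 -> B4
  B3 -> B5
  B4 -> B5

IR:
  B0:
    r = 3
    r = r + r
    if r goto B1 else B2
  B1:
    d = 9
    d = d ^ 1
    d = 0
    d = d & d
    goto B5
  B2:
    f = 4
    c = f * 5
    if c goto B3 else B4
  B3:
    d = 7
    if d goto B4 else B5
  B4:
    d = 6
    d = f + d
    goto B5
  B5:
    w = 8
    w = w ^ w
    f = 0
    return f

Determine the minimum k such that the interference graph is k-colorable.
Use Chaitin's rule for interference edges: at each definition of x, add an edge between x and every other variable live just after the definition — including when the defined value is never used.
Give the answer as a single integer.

def/use:
  B0: def={r} ue=∅
  B1: def={d} ue=∅
  B2: def={c,f} ue=∅
  B3: def={d} ue=∅
  B4: def={d} ue={f}
  B5: def={f,w} ue=∅

Backward fixpoint:
  live B0: ∅→∅
  live B1: ∅→∅
  live B2: ∅→{f}
  live B3: {f}→{f}
  live B4: {f}→∅
  live B5: ∅→∅

Interference:
  c — {f}
  d — {f}
  f — {c,d}
  r — ∅
  w — ∅

Registers:
  clique {c,f} ⇒ need ≥ 2
  assign c→c1 d→c1 f→c0 r→c0 w→c0 — no edge inside a register ⇒ χ ≤ 2
  χ = 2

Answer: 2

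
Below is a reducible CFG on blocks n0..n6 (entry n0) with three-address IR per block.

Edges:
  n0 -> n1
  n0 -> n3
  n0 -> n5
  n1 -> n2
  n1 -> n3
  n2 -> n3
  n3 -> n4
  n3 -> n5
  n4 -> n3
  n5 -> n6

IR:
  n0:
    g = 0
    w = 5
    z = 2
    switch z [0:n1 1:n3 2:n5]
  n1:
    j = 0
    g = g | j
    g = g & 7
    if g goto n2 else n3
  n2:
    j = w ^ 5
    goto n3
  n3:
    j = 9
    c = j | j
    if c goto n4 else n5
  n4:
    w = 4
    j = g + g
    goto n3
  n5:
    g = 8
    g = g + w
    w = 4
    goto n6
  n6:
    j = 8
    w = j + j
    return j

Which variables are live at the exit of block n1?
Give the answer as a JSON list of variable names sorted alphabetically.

def/use:
  n0 def {g,w,z} use ∅
  n1 def {g,j} use {g}
  n2 def {j} use {w}
  n3 def {c,j} use ∅
  n4 def {j,w} use {g}
  n5 def {g,w} use {w}
  n6 def {j,w} use ∅

Live sets:
  n0: in=∅ out={g,w}
  n1: in={g,w} out={g,w}
  n2: in={g,w} out={g,w}
  n3: in={g,w} out={g,w}
  n4: in={g} out={g,w}
  n5: in={w} out=∅
  n6: in=∅ out=∅

live-out(n1) = ["g", "w"]

Answer: ["g", "w"]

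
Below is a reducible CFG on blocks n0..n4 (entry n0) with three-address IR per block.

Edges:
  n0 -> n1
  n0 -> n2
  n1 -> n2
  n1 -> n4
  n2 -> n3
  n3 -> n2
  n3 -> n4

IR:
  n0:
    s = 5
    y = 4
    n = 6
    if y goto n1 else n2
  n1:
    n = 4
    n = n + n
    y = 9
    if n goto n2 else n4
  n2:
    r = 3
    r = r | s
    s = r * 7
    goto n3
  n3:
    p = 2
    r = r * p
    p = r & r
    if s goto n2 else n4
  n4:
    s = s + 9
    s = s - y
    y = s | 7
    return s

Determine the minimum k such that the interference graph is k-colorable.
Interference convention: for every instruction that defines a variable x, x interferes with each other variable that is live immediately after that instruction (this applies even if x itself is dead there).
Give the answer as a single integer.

Answer: 4

Working:
def/use:
  n0: {n,s,y} / ∅
  n1: {n,y} / ∅
  n2: {r,s} / {s}
  n3: {p,r} / {r,s}
  n4: {s,y} / {s,y}

Liveness:
  live n0: ∅→{s,y}
  live n1: {s}→{s,y}
  live n2: {s,y}→{r,s,y}
  live n3: {r,s,y}→{s,y}
  live n4: {s,y}→∅

Conflict graph:
  n↔{s,y}
  p↔{r,s,y}
  r↔{p,s,y}
  s↔{n,p,r,y}
  y↔{n,p,r,s}

Colouring:
  lower bound: {p,r,s,y} mutually conflict ⇒ χ ≥ 4
  4-colouring: c0={s}  c1={y}  c2={n,p}  c3={r}
  χ = 4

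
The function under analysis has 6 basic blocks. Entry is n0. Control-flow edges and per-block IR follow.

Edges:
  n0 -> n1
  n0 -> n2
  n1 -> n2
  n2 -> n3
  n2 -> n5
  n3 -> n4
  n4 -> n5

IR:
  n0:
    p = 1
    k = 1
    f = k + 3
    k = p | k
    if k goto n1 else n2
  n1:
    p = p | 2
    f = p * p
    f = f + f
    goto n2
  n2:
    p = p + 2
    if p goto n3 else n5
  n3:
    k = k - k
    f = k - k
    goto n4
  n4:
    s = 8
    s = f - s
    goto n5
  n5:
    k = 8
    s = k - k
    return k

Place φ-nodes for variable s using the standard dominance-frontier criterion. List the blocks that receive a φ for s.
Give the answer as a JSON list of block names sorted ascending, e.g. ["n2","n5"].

idom tree: n1←n0 n2←n0 n3←n2 n4←n3 n5←n2
Join-block Dom:
  n2: preds {n0,n1}: {n0} ∩ {n0,n1} = {n0}; idom=n0
  n5: preds {n2,n4}: {n0,n2} ∩ {n0,n2,n3,n4} = {n0,n2}; idom=n2

DF derivation:
  n2←n0: walk · to n0
  n2←n1: walk n1 to n0
  n5←n2: walk · to n2
  n5←n4: walk n4→n3 to n2
  DF(n0)=∅
  DF(n1)={n2}
  DF(n2)=∅
  DF(n3)={n5}
  DF(n4)={n5}
  DF(n5)=∅

φ for s: defs {n4,n5}
  DF⁺ = {n5}

Answer: ["n5"]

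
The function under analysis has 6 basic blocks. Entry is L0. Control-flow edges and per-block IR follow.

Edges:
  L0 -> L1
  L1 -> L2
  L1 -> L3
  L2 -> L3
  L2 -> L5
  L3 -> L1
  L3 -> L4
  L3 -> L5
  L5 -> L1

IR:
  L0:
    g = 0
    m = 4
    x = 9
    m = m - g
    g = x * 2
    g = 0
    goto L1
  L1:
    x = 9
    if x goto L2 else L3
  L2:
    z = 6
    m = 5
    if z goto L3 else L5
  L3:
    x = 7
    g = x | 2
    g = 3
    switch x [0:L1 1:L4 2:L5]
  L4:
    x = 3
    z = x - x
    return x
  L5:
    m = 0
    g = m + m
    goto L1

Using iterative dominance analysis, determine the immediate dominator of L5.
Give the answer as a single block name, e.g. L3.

idom tree: L1←L0 L2←L1 L3←L1 L4←L3 L5←L1
Dom∩ at merges:
  L1: preds {L0,L3,L5}: {L0} ∩ {L0,L1,L3} ∩ {L0,L1,L5} = {L0}; idom=L0
  L3: preds {L1,L2}: {L0,L1} ∩ {L0,L1,L2} = {L0,L1}; idom=L1
  L5: preds {L2,L3}: {L0,L1,L2} ∩ {L0,L1,L3} = {L0,L1}; idom=L1

idom(L5) = L1

Answer: L1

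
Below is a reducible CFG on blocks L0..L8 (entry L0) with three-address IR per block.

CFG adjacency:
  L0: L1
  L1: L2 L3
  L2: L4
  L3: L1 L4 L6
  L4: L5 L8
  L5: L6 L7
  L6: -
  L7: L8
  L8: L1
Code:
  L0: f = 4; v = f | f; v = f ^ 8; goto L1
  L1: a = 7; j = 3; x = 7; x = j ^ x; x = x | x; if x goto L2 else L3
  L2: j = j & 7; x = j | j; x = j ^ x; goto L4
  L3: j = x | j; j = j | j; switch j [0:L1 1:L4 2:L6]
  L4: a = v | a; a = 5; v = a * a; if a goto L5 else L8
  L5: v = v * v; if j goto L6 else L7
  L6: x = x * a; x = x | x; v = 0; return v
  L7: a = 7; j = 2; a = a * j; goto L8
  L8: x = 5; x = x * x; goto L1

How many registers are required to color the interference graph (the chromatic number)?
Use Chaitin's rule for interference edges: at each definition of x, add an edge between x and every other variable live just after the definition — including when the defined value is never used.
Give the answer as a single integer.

Answer: 4

Derivation:
Block summaries:
  L0: def={f,v} ue=∅
  L1: def={a,j,x} ue=∅
  L2: def={j,x} ue={j}
  L3: def={j} ue={j,x}
  L4: def={a,v} ue={a,v}
  L5: def={v} ue={j,v}
  L6: def={v,x} ue={a,x}
  L7: def={a,j} ue=∅
  L8: def={x} ue=∅

Backward fixpoint:
  L0 li=∅ lo={v}
  L1 li={v} lo={a,j,v,x}
  L2 li={a,j,v} lo={a,j,v,x}
  L3 li={a,j,v,x} lo={a,j,v,x}
  L4 li={a,j,v,x} lo={a,j,v,x}
  L5 li={a,j,v,x} lo={a,v,x}
  L6 li={a,x} lo=∅
  L7 li={v} lo={v}
  L8 li={v} lo={v}

Conflict graph:
  a: {j,v,x}
  f: {v}
  j: {a,v,x}
  v: {a,f,j,x}
  x: {a,j,v}

Registers:
  lower bound: {a,j,v,x} mutually conflict ⇒ χ ≥ 4
  assign a→r1 f→r1 j→r2 v→r0 x→r3 — no edge inside a register ⇒ χ ≤ 4
  χ = 4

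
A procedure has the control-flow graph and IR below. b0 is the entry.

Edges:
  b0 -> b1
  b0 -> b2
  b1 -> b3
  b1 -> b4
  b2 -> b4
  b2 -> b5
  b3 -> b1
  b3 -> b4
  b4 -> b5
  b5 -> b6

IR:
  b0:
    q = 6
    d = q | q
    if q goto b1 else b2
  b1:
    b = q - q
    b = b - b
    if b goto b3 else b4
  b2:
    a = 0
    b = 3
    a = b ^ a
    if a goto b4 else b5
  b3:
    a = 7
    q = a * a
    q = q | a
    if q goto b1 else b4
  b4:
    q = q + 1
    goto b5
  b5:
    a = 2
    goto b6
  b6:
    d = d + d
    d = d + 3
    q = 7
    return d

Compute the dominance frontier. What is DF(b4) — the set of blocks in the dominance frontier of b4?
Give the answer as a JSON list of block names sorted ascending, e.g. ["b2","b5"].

idom tree: b1←b0 b2←b0 b3←b1 b4←b0 b5←b0 b6←b5
Dom∩ at merges:
  b1: preds {b0,b3}: {b0} ∩ {b0,b1,b3} = {b0}; idom=b0
  b4: preds {b1,b2,b3}: {b0,b1} ∩ {b0,b2} ∩ {b0,b1,b3} = {b0}; idom=b0
  b5: preds {b2,b4}: {b0,b2} ∩ {b0,b4} = {b0}; idom=b0

Frontier:
  join b1 pred b0: · stop@b0
  join b1 pred b3: b3→b1 stop@b0
  join b4 pred b1: b1 stop@b0
  join b4 pred b2: b2 stop@b0
  join b4 pred b3: b3→b1 stop@b0
  join b5 pred b2: b2 stop@b0
  join b5 pred b4: b4 stop@b0
  DF(b0)=∅
  DF(b1)={b1,b4}
  DF(b2)={b4,b5}
  DF(b3)={b1,b4}
  DF(b4)={b5}
  DF(b5)=∅
  DF(b6)=∅

DF(b4) = ["b5"]

Answer: ["b5"]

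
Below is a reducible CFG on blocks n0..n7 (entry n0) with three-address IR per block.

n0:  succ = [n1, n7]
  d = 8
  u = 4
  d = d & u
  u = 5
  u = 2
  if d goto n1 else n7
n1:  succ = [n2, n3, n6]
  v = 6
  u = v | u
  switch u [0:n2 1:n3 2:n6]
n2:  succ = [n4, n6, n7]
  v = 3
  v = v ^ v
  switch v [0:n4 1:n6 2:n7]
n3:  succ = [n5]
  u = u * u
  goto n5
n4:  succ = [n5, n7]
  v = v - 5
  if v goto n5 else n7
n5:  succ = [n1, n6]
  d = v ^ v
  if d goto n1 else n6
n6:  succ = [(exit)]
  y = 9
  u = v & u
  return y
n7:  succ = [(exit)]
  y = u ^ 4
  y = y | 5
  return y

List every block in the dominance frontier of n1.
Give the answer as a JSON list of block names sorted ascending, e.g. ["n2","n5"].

Answer: ["n1", "n7"]

Working:
idom tree: n1←n0 n2←n1 n3←n1 n4←n2 n5←n1 n6←n1 n7←n0
Dom∩ at merges:
  n1: preds {n0,n5}: {n0} ∩ {n0,n1,n5} = {n0}; idom=n0
  n5: preds {n3,n4}: {n0,n1,n3} ∩ {n0,n1,n2,n4} = {n0,n1}; idom=n1
  n6: preds {n1,n2,n5}: {n0,n1} ∩ {n0,n1,n2} ∩ {n0,n1,n5} = {n0,n1}; idom=n1
  n7: preds {n0,n2,n4}: {n0} ∩ {n0,n1,n2} ∩ {n0,n1,n2,n4} = {n0}; idom=n0

DF derivation:
  n1←n0: walk · to n0
  n1←n5: walk n5→n1 to n0
  n5←n3: walk n3 to n1
  n5←n4: walk n4→n2 to n1
  n6←n1: walk · to n1
  n6←n2: walk n2 to n1
  n6←n5: walk n5 to n1
  n7←n0: walk · to n0
  n7←n2: walk n2→n1 to n0
  n7←n4: walk n4→n2→n1 to n0
  n0: DF=∅
  n1: DF={n1,n7}
  n2: DF={n5,n6,n7}
  n3: DF={n5}
  n4: DF={n5,n7}
  n5: DF={n1,n6}
  n6: DF=∅
  n7: DF=∅

DF(n1) = ["n1", "n7"]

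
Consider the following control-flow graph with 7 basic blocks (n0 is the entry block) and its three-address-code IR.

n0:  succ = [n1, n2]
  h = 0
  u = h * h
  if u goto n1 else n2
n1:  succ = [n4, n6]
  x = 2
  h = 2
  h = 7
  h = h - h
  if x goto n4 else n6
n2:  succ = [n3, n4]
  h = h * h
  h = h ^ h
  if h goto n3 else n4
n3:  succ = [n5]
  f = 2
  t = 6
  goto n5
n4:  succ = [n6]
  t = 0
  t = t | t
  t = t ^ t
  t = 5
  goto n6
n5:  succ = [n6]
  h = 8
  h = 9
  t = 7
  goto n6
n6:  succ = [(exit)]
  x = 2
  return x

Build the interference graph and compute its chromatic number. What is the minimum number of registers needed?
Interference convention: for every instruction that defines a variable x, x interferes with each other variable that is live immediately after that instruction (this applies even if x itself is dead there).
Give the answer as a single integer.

Answer: 2

Working:
def/use:
  n0: def={h,u} ue=∅
  n1: def={h,x} ue=∅
  n2: def={h} ue={h}
  n3: def={f,t} ue=∅
  n4: def={t} ue=∅
  n5: def={h,t} ue=∅
  n6: def={x} ue=∅

Backward fixpoint:
  n0 li=∅ lo={h}
  n1 li=∅ lo=∅
  n2 li={h} lo=∅
  n3 li=∅ lo=∅
  n4 li=∅ lo=∅
  n5 li=∅ lo=∅
  n6 li=∅ lo=∅

Conflict graph:
  f — ∅
  h — {u,x}
  t — ∅
  u — {h}
  x — {h}

Registers:
  clique {h,u} ⇒ need ≥ 2
  2-colouring: R0={f,h,t}  R1={u,x}
  χ = 2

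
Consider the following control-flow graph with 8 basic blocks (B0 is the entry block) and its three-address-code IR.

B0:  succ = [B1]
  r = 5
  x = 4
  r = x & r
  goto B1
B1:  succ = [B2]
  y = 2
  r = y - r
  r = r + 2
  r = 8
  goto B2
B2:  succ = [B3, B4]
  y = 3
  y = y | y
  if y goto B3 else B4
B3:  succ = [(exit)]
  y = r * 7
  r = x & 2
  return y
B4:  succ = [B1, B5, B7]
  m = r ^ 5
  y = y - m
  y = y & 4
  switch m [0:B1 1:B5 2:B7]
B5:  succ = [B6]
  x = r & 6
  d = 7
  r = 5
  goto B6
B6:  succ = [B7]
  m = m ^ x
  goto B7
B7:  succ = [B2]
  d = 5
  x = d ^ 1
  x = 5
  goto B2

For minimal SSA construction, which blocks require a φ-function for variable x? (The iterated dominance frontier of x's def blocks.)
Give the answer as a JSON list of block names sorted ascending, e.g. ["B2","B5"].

Answer: ["B1", "B2", "B7"]

Analysis:
idom tree: B1←B0 B2←B1 B3←B2 B4←B2 B5←B4 B6←B5 B7←B4
Join-block Dom:
  B1: preds {B0,B4}: {B0} ∩ {B0,B1,B2,B4} = {B0}; idom=B0
  B2: preds {B1,B7}: {B0,B1} ∩ {B0,B1,B2,B4,B7} = {B0,B1}; idom=B1
  B7: preds {B4,B6}: {B0,B1,B2,B4} ∩ {B0,B1,B2,B4,B5,B6} = {B0,B1,B2,B4}; idom=B4

Frontier:
  join B1 pred B0: · stop@B0
  join B1 pred B4: B4→B2→B1 stop@B0
  join B2 pred B1: · stop@B1
  join B2 pred B7: B7→B4→B2 stop@B1
  join B7 pred B4: · stop@B4
  join B7 pred B6: B6→B5 stop@B4
  B0 → ∅
  B1 → {B1}
  B2 → {B1,B2}
  B3 → ∅
  B4 → {B1,B2}
  B5 → {B7}
  B6 → {B7}
  B7 → {B2}

φ for x: defs {B0,B5,B7}
  DF⁺ = {B1,B2,B7}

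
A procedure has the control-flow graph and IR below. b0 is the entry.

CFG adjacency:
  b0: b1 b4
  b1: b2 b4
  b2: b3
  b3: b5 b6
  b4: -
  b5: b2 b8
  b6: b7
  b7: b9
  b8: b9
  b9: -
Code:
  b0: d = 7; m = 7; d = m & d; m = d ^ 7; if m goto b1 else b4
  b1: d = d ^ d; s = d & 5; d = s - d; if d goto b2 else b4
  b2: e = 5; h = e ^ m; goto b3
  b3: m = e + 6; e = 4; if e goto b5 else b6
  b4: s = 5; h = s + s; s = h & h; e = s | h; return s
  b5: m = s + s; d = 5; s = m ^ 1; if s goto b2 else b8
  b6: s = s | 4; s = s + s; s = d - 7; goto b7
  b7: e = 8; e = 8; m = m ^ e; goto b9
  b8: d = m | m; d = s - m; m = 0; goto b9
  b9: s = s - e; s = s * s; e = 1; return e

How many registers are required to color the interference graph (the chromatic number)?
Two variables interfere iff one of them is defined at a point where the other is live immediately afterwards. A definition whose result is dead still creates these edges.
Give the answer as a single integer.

Answer: 4

Derivation:
Per-block:
  b0: {d,m} / ∅
  b1: {d,s} / {d}
  b2: {e,h} / {m}
  b3: {e,m} / {e}
  b4: {e,h,s} / ∅
  b5: {d,m,s} / {s}
  b6: {s} / {d,s}
  b7: {e,m} / {m}
  b8: {d,m} / {m,s}
  b9: {e,s} / {e,s}

Liveness:
  b0: in=∅ out={d,m}
  b1: in={d,m} out={d,m,s}
  b2: in={d,m,s} out={d,e,s}
  b3: in={d,e,s} out={d,e,m,s}
  b4: in=∅ out=∅
  b5: in={e,s} out={d,e,m,s}
  b6: in={d,m,s} out={m,s}
  b7: in={m,s} out={e,s}
  b8: in={e,m,s} out={e,s}
  b9: in={e,s} out=∅

Interference:
  d↔{e,h,m,s}
  e↔{d,h,m,s}
  h↔{d,e,s}
  m↔{d,e,s}
  s↔{d,e,h,m}

Registers:
  lower bound: {d,e,h,s} mutually conflict ⇒ χ ≥ 4
  4-colouring: R0={d}  R1={e}  R2={s}  R3={h,m}
  χ = 4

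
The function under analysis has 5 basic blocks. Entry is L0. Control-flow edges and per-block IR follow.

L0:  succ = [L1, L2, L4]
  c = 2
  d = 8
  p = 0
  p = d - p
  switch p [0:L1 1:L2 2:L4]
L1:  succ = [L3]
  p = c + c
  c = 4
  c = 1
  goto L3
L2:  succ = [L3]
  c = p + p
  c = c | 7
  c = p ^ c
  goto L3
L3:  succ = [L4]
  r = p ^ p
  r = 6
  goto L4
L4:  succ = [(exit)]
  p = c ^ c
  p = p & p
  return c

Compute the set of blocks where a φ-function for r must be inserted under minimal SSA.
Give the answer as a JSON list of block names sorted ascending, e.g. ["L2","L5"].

idom tree: L1←L0 L2←L0 L3←L0 L4←L0
Dom at joins:
  L3: preds {L1,L2}: {L0,L1} ∩ {L0,L2} = {L0}; idom=L0
  L4: preds {L0,L3}: {L0} ∩ {L0,L3} = {L0}; idom=L0

DF derivation:
  join L3 pred L1: L1 stop@L0
  join L3 pred L2: L2 stop@L0
  join L4 pred L0: · stop@L0
  join L4 pred L3: L3 stop@L0
  L0 → ∅
  L1 → {L3}
  L2 → {L3}
  L3 → {L4}
  L4 → ∅

φ for r: defs {L3}
  DF⁺ = {L4}

Answer: ["L4"]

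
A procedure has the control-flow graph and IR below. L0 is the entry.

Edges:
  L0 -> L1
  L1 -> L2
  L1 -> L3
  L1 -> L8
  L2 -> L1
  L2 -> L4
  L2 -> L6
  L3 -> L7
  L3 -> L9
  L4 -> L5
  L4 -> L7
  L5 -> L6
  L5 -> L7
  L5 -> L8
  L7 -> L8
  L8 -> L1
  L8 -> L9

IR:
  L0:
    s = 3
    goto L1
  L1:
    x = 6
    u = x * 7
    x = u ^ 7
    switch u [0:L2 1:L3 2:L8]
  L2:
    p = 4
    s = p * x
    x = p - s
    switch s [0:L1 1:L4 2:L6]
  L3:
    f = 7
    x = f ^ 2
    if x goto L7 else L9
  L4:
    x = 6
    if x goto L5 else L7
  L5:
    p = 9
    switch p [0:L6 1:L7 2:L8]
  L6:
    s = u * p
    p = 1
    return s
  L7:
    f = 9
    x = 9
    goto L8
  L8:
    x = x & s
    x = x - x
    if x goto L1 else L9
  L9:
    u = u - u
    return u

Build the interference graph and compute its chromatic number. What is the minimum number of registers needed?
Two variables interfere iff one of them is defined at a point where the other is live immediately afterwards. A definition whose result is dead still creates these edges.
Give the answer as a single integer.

Answer: 4

Derivation:
def/use:
  L0: {s} / ∅
  L1: {u,x} / ∅
  L2: {p,s,x} / {x}
  L3: {f,x} / ∅
  L4: {x} / ∅
  L5: {p} / ∅
  L6: {p,s} / {p,u}
  L7: {f,x} / ∅
  L8: {x} / {s,x}
  L9: {u} / {u}

Backward fixpoint:
  L0: in=∅ out={s}
  L1: in={s} out={s,u,x}
  L2: in={u,x} out={p,s,u}
  L3: in={s,u} out={s,u}
  L4: in={s,u} out={s,u,x}
  L5: in={s,u,x} out={p,s,u,x}
  L6: in={p,u} out=∅
  L7: in={s,u} out={s,u,x}
  L8: in={s,u,x} out={s,u}
  L9: in={u} out=∅

Conflict graph:
  f↔{s,u}
  p↔{s,u,x}
  s↔{f,p,u,x}
  u↔{f,p,s,x}
  x↔{p,s,u}

Chromatic number:
  lower bound: {p,s,u,x} mutually conflict ⇒ χ ≥ 4
  assign f→r2 p→r2 s→r0 u→r1 x→r3 — no edge inside a register ⇒ χ ≤ 4
  χ = 4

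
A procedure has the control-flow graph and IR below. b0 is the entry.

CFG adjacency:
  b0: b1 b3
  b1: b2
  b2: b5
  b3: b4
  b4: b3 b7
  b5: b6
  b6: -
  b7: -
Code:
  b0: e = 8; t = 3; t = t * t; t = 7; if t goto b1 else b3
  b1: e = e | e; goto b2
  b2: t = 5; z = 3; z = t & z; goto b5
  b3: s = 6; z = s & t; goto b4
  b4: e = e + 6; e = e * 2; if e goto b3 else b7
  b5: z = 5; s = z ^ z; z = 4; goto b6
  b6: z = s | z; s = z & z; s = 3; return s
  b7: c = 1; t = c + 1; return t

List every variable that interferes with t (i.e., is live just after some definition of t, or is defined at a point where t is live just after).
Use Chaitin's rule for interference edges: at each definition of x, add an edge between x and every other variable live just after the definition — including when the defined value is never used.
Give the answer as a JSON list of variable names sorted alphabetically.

Answer: ["e", "s", "z"]

Analysis:
Block summaries:
  b0: {e,t} / ∅
  b1: {e} / {e}
  b2: {t,z} / ∅
  b3: {s,z} / {t}
  b4: {e} / {e}
  b5: {s,z} / ∅
  b6: {s,z} / {s,z}
  b7: {c,t} / ∅

Live sets:
  live b0: ∅→{e,t}
  live b1: {e}→∅
  live b2: ∅→∅
  live b3: {e,t}→{e,t}
  live b4: {e,t}→{e,t}
  live b5: ∅→{s,z}
  live b6: {s,z}→∅
  live b7: ∅→∅

Interference:
  c — ∅
  e — {s,t,z}
  s — {e,t,z}
  t — {e,s,z}
  z — {e,s,t}

N(t) = ["e", "s", "z"]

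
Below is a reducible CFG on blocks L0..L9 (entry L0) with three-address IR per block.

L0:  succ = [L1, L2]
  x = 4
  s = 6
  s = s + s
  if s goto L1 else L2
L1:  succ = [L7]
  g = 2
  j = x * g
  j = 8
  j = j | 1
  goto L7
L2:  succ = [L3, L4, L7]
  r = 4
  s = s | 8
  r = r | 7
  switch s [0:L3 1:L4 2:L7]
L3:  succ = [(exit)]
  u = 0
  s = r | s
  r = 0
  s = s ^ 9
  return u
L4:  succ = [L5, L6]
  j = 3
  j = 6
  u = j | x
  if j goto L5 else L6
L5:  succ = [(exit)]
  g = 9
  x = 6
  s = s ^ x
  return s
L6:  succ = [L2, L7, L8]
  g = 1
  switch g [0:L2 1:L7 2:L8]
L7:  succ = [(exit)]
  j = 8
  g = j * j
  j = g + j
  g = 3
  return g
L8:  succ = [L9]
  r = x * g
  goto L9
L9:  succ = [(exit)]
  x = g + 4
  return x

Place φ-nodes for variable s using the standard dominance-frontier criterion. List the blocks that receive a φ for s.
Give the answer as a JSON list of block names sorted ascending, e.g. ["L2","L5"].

idom tree: L1←L0 L2←L0 L3←L2 L4←L2 L5←L4 L6←L4 L7←L0 L8←L6 L9←L8
Dom at joins:
  L2: preds {L0,L6}: {L0} ∩ {L0,L2,L4,L6} = {L0}; idom=L0
  L7: preds {L1,L2,L6}: {L0,L1} ∩ {L0,L2} ∩ {L0,L2,L4,L6} = {L0}; idom=L0

DF walk-up:
  join L2 pred L0: · stop@L0
  join L2 pred L6: L6→L4→L2 stop@L0
  join L7 pred L1: L1 stop@L0
  join L7 pred L2: L2 stop@L0
  join L7 pred L6: L6→L4→L2 stop@L0
  L0 → ∅
  L1 → {L7}
  L2 → {L2,L7}
  L3 → ∅
  L4 → {L2,L7}
  L5 → ∅
  L6 → {L2,L7}
  L7 → ∅
  L8 → ∅
  L9 → ∅

φ for s: defs {L0,L2,L3,L5}
  DF⁺ = {L2,L7}

Answer: ["L2", "L7"]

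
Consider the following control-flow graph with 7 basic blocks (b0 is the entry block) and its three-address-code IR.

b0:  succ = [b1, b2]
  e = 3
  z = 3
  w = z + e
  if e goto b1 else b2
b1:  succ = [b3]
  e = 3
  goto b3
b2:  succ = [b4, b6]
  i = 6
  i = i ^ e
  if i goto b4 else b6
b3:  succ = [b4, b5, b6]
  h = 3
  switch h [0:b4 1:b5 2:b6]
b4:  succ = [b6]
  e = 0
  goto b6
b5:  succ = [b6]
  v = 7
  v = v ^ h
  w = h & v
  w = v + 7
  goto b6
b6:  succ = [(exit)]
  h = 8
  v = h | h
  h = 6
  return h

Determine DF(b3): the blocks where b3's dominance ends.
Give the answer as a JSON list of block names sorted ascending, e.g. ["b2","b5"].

Answer: ["b4", "b6"]

Working:
idom tree: b1←b0 b2←b0 b3←b1 b4←b0 b5←b3 b6←b0
Dom∩ at merges:
  b4: preds {b2,b3}: {b0,b2} ∩ {b0,b1,b3} = {b0}; idom=b0
  b6: preds {b2,b3,b4,b5}: {b0,b2} ∩ {b0,b1,b3} ∩ {b0,b4} ∩ {b0,b1,b3,b5} = {b0}; idom=b0

DF derivation:
  join b4 pred b2: b2 stop@b0
  join b4 pred b3: b3→b1 stop@b0
  join b6 pred b2: b2 stop@b0
  join b6 pred b3: b3→b1 stop@b0
  join b6 pred b4: b4 stop@b0
  join b6 pred b5: b5→b3→b1 stop@b0
  b0: DF=∅
  b1: DF={b4,b6}
  b2: DF={b4,b6}
  b3: DF={b4,b6}
  b4: DF={b6}
  b5: DF={b6}
  b6: DF=∅

DF(b3) = ["b4", "b6"]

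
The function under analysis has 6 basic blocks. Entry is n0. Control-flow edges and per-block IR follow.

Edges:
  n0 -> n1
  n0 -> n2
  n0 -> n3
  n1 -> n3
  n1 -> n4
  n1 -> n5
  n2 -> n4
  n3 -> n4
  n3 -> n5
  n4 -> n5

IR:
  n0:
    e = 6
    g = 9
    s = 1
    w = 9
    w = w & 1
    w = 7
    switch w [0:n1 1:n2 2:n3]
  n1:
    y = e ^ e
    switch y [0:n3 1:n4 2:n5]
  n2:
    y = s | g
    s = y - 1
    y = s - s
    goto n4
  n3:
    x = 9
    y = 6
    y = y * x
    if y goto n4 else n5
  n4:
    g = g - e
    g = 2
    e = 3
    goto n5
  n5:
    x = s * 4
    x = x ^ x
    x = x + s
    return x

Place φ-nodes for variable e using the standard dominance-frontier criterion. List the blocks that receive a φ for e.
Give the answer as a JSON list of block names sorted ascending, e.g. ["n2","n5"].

idom tree: n1←n0 n2←n0 n3←n0 n4←n0 n5←n0
Dom at joins:
  n3: preds {n0,n1}: {n0} ∩ {n0,n1} = {n0}; idom=n0
  n4: preds {n1,n2,n3}: {n0,n1} ∩ {n0,n2} ∩ {n0,n3} = {n0}; idom=n0
  n5: preds {n1,n3,n4}: {n0,n1} ∩ {n0,n3} ∩ {n0,n4} = {n0}; idom=n0

DF walk-up:
  n3←n0: walk · to n0
  n3←n1: walk n1 to n0
  n4←n1: walk n1 to n0
  n4←n2: walk n2 to n0
  n4←n3: walk n3 to n0
  n5←n1: walk n1 to n0
  n5←n3: walk n3 to n0
  n5←n4: walk n4 to n0
  n0: DF=∅
  n1: DF={n3,n4,n5}
  n2: DF={n4}
  n3: DF={n4,n5}
  n4: DF={n5}
  n5: DF=∅

φ for e: defs {n0,n4}
  DF⁺ = {n5}

Answer: ["n5"]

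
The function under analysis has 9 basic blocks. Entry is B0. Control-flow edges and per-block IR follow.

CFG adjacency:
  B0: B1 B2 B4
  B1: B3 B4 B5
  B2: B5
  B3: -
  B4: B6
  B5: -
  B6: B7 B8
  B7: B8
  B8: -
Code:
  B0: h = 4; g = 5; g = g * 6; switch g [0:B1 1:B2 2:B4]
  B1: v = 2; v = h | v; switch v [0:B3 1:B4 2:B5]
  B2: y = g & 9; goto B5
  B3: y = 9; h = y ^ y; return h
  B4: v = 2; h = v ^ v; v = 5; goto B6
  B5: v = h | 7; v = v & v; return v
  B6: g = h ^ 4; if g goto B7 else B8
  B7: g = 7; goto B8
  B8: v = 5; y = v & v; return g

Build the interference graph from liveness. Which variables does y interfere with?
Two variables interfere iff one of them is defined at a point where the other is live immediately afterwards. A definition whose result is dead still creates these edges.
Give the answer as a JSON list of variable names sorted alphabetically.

Answer: ["g", "h"]

Derivation:
Per-block:
  B0: def={g,h} ue=∅
  B1: def={v} ue={h}
  B2: def={y} ue={g}
  B3: def={h,y} ue=∅
  B4: def={h,v} ue=∅
  B5: def={v} ue={h}
  B6: def={g} ue={h}
  B7: def={g} ue=∅
  B8: def={v,y} ue={g}

Liveness:
  B0: in=∅ out={g,h}
  B1: in={h} out={h}
  B2: in={g,h} out={h}
  B3: in=∅ out=∅
  B4: in=∅ out={h}
  B5: in={h} out=∅
  B6: in={h} out={g}
  B7: in=∅ out={g}
  B8: in={g} out=∅

Interference:
  g: {h,v,y}
  h: {g,v,y}
  v: {g,h}
  y: {g,h}

N(y) = ["g", "h"]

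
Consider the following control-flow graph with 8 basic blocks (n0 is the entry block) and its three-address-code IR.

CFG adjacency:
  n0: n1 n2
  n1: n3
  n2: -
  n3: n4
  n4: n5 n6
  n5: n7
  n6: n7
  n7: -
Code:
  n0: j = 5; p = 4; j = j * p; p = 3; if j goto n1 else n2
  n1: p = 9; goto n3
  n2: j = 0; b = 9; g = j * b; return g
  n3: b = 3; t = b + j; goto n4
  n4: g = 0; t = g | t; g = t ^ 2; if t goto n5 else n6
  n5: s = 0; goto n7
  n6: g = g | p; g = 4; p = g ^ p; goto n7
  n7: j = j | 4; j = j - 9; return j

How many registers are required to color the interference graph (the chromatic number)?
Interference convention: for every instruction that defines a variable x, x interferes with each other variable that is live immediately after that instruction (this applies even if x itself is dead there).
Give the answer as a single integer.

Block summaries:
  n0 def {j,p} use ∅
  n1 def {p} use ∅
  n2 def {b,g,j} use ∅
  n3 def {b,t} use {j}
  n4 def {g,t} use {t}
  n5 def {s} use ∅
  n6 def {g,p} use {g,p}
  n7 def {j} use {j}

Backward fixpoint:
  n0 li=∅ lo={j}
  n1 li={j} lo={j,p}
  n2 li=∅ lo=∅
  n3 li={j,p} lo={j,p,t}
  n4 li={j,p,t} lo={g,j,p}
  n5 li={j} lo={j}
  n6 li={g,j,p} lo={j}
  n7 li={j} lo=∅

Interference:
  b: {j,p}
  g: {j,p,t}
  j: {b,g,p,s,t}
  p: {b,g,j,t}
  s: {j}
  t: {g,j,p}

Colouring:
  lower bound: {g,j,p,t} mutually conflict ⇒ χ ≥ 4
  assign b→c2 g→c2 j→c0 p→c1 s→c1 t→c3 — no edge inside a register ⇒ χ ≤ 4
  χ = 4

Answer: 4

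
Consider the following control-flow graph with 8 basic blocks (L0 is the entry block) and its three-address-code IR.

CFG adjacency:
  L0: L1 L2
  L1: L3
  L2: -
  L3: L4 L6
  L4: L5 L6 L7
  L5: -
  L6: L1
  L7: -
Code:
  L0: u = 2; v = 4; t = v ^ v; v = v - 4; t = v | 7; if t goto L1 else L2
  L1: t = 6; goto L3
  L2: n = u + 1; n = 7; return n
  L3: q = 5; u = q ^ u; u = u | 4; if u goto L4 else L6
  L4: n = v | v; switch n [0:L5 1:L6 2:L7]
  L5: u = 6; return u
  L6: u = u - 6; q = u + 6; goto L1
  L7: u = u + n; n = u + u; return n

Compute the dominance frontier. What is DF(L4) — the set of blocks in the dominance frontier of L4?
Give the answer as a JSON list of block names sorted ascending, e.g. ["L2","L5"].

Answer: ["L6"]

Working:
idom tree: L1←L0 L2←L0 L3←L1 L4←L3 L5←L4 L6←L3 L7←L4
Dom at joins:
  L1: preds {L0,L6}: {L0} ∩ {L0,L1,L3,L6} = {L0}; idom=L0
  L6: preds {L3,L4}: {L0,L1,L3} ∩ {L0,L1,L3,L4} = {L0,L1,L3}; idom=L3

DF walk-up:
  L1←L0: walk · to L0
  L1←L6: walk L6→L3→L1 to L0
  L6←L3: walk · to L3
  L6←L4: walk L4 to L3
  L0: DF=∅
  L1: DF={L1}
  L2: DF=∅
  L3: DF={L1}
  L4: DF={L6}
  L5: DF=∅
  L6: DF={L1}
  L7: DF=∅

DF(L4) = ["L6"]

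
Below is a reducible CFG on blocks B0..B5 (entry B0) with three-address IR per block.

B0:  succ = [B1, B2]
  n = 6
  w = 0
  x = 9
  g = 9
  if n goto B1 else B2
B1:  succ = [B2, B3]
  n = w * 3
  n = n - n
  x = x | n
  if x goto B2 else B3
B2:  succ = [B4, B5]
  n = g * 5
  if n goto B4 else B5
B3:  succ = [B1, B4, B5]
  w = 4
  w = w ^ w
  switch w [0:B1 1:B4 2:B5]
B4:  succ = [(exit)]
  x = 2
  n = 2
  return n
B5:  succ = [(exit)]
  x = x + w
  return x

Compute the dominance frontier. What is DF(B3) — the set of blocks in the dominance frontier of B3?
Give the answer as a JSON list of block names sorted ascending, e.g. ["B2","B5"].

idom tree: B1←B0 B2←B0 B3←B1 B4←B0 B5←B0
Join-block Dom:
  B1: preds {B0,B3}: {B0} ∩ {B0,B1,B3} = {B0}; idom=B0
  B2: preds {B0,B1}: {B0} ∩ {B0,B1} = {B0}; idom=B0
  B4: preds {B2,B3}: {B0,B2} ∩ {B0,B1,B3} = {B0}; idom=B0
  B5: preds {B2,B3}: {B0,B2} ∩ {B0,B1,B3} = {B0}; idom=B0

Frontier:
  join B1 pred B0: · stop@B0
  join B1 pred B3: B3→B1 stop@B0
  join B2 pred B0: · stop@B0
  join B2 pred B1: B1 stop@B0
  join B4 pred B2: B2 stop@B0
  join B4 pred B3: B3→B1 stop@B0
  join B5 pred B2: B2 stop@B0
  join B5 pred B3: B3→B1 stop@B0
  DF(B0)=∅
  DF(B1)={B1,B2,B4,B5}
  DF(B2)={B4,B5}
  DF(B3)={B1,B4,B5}
  DF(B4)=∅
  DF(B5)=∅

DF(B3) = ["B1", "B4", "B5"]

Answer: ["B1", "B4", "B5"]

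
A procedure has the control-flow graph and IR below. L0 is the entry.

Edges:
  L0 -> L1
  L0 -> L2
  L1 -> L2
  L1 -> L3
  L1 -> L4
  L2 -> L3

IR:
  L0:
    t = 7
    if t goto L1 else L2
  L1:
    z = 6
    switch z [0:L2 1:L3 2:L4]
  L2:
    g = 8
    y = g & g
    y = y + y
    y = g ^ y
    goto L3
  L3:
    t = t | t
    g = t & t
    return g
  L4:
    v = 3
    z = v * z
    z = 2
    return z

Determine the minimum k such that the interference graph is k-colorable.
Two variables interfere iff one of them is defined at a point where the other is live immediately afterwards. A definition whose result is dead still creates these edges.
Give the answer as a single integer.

Answer: 3

Working:
Per-block:
  L0: {t} / ∅
  L1: {z} / ∅
  L2: {g,y} / ∅
  L3: {g,t} / {t}
  L4: {v,z} / {z}

Backward fixpoint:
  L0: in=∅ out={t}
  L1: in={t} out={t,z}
  L2: in={t} out={t}
  L3: in={t} out=∅
  L4: in={z} out=∅

Interfere edges:
  g: {t,y}
  t: {g,y,z}
  v: {z}
  y: {g,t}
  z: {t,v}

Colouring:
  clique {g,t,y} ⇒ need ≥ 3
  assign g→r1 t→r0 v→r0 y→r2 z→r1 — no edge inside a register ⇒ χ ≤ 3
  χ = 3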